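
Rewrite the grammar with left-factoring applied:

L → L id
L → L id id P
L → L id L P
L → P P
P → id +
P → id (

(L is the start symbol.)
Left-factoring transforms A → αβ₁ | αβ₂ into A → αA' and A' → β₁ | β₂
(α is the longest common prefix among the alternatives). Repeat until
no nonterminal has two alternatives with a common prefix.

Round 1: L has alternatives sharing prefix 'L id'. Introduce L': L → L id L'
  Add: L' → ε
  Add: L' → id P
  Add: L' → L P

Round 2: P has alternatives sharing prefix 'id'. Introduce P': P → id P'
  Add: P' → +
  Add: P' → (

No remaining common prefixes — done.

Resulting grammar:
L → L id L'
L' → ε
L' → id P
L' → L P
L → P P
P → id P'
P' → +
P' → (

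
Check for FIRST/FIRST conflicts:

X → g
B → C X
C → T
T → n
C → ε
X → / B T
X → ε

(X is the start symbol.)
No FIRST/FIRST conflicts.

FIRST sets of the non-terminals at (or reachable through a nullable prefix from) the front of some alternative:
  FIRST(T) = { 'n' }

Productions for X:
  X → g: FIRST = { 'g' }
  X → / B T: FIRST = { '/' }
  X → ε: FIRST = { ε }
Productions for C:
  C → T: FIRST = { 'n' }
  C → ε: FIRST = { ε }
B, T have only one production, so no FIRST/FIRST conflict is possible there.

All alternatives of each non-terminal have pairwise disjoint FIRST sets.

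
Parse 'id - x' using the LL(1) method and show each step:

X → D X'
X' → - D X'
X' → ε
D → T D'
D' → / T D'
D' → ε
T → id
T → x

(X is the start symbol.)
Stack is shown with the top on the left.

Stack       Input     Action
----------------------------
X $         id - x $  output X → D X'
D X' $      id - x $  output D → T D'
T D' X' $   id - x $  output T → id
id D' X' $  id - x $  match 'id'
D' X' $     - x $     output D' → ε
X' $        - x $     output X' → - D X'
- D X' $    - x $     match '-'
D X' $      x $       output D → T D'
T D' X' $   x $       output T → x
x D' X' $   x $       match 'x'
D' X' $     $         output D' → ε
X' $        $         output X' → ε
$           $         accept

The string is accepted.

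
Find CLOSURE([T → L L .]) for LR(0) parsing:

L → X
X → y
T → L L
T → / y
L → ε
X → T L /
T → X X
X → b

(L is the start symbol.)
To compute CLOSURE, for each item [A → α.Bβ] where B is a non-terminal, add [B → .γ] for all productions B → γ; repeat for the newly added items until nothing changes.

Start with: [T → L L .]
The dot is at the end, so nothing is added.

CLOSURE = { [T → L L .] }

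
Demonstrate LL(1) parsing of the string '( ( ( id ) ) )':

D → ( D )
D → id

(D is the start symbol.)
Stack is shown with the top on the left.

Stack        Input             Action
-------------------------------------
D $          ( ( ( id ) ) ) $  output D → ( D )
( D ) $      ( ( ( id ) ) ) $  match '('
D ) $        ( ( id ) ) ) $    output D → ( D )
( D ) ) $    ( ( id ) ) ) $    match '('
D ) ) $      ( id ) ) ) $      output D → ( D )
( D ) ) ) $  ( id ) ) ) $      match '('
D ) ) ) $    id ) ) ) $        output D → id
id ) ) ) $   id ) ) ) $        match 'id'
) ) ) $      ) ) ) $           match ')'
) ) $        ) ) $             match ')'
) $          ) $               match ')'
$            $                 accept

The string is accepted.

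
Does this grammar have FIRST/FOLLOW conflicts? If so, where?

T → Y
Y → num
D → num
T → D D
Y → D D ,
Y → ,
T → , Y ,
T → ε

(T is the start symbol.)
No FIRST/FOLLOW conflicts.

A FIRST/FOLLOW conflict occurs when a non-terminal N has a nullable alternative N → β (β ⇒* ε) and another alternative N → α with FIRST(α) ∩ FOLLOW(N) ≠ ∅: on such a lookahead the parser cannot decide between expanding α and letting N vanish via β.

Nullable non-terminals: T.
FIRST sets used below: FIRST(Y) = { ',', 'num' }, FIRST(D) = { 'num' }

T: nullable alternative(s) T → ε; FOLLOW(T) = { $ }
  T → Y: FIRST \ {ε} = { ',', 'num' } — disjoint from FOLLOW(T)
  T → D D: FIRST \ {ε} = { 'num' } — disjoint from FOLLOW(T)
  T → , Y ,: FIRST \ {ε} = { ',' } — disjoint from FOLLOW(T)
  T → ε: FIRST \ {ε} = { } — this is the only nullable alternative, skip

D, Y have no nullable alternative, so no FIRST/FOLLOW check is needed there.

No FIRST/FOLLOW conflicts found.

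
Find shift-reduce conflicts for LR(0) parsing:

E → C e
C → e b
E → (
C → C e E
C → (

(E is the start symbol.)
Yes — I6: [E → C e .] vs [C → . (]

Augment with E' → E and build the canonical LR(0) collection (I0 = CLOSURE({[E' → . E]}), then GOTO on every symbol after a dot until no new states appear). It has 8 states:
  I0: { [C → . (], [C → . C e E], [C → . e b], [E → . (], [E → . C e], [E' → . E] }  — shift
  I1: { [C → ( .], [E → ( .] }  — 2 reduces
  I2: { [C → C . e E], [E → C . e] }  — shift
  I3: { [E' → E .] }  — accept
  I4: { [C → e . b] }  — shift
  I5: { [C → e b .] }  — reduce
  I6: { [C → . (], [C → . C e E], [C → . e b], [C → C e . E], [E → . (], [E → . C e], [E → C e .] }  — shift, reduce
  I7: { [C → C e E .] }  — reduce

I6 contains reduce item [E → C e .] and shift items [C → . (], [C → . e b], [E → . (] — shift-reduce conflict.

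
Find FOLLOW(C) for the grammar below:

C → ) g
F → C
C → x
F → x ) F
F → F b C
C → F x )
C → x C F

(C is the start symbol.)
C is the start symbol, so $ ∈ FOLLOW(C).
In F → C: C is at the end, add FOLLOW(F)
In F → F b C: C is at the end, add FOLLOW(F)
In C → x C F: C is followed by F, add FIRST(F) \ {ε} = { ')', 'x' }

The FOLLOW sets referred to above (computed the same way, to a fixed point):
  FOLLOW(F) = { $, ')', 'b', 'x' }

Taking the union: FOLLOW(C) = { $, ')', 'b', 'x' }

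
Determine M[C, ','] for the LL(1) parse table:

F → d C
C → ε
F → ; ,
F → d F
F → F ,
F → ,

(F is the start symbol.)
To find M[C, ','], we find productions for C where ',' is in the predict set (PREDICT(N → α) = (FIRST(α) \ {ε}) ∪ (FOLLOW(N) if α ⇒* ε)).

Relevant sets:
  FOLLOW(C) = { $, ',' }

C → ε: PREDICT = { $, ',' }
  ',' is in predict set, so this production goes in M[C, ',']

M[C, ','] = C → ε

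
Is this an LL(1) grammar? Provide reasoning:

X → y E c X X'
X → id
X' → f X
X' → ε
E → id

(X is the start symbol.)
No. Predict set conflict for X': { 'f' }

A grammar is LL(1) if for each non-terminal N with multiple productions, the predict sets of those productions are pairwise disjoint, where PREDICT(N → α) = (FIRST(α) \ {ε}) ∪ (FOLLOW(N) if α ⇒* ε).

Relevant sets:
  FOLLOW(X') = { $, 'f' }

For X:
  PREDICT(X → y E c X X') = { 'y' }
  PREDICT(X → id) = { 'id' }
For X':
  PREDICT(X' → f X) = { 'f' }
  PREDICT(X' → ε) = { $, 'f' }
E has a single production, so nothing to check there.

Conflict found: Predict set conflict for X': { 'f' }
The grammar is NOT LL(1).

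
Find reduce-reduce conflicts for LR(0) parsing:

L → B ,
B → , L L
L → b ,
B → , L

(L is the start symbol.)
A reduce-reduce conflict occurs when an LR(0) state has two complete items [A → α .] and [B → β .] — both call for a reduction, and with no lookahead the parser cannot choose between them.

Augment with L' → L and build the canonical LR(0) collection (I0 = CLOSURE({[L' → . L]}), then GOTO on every symbol after a dot until no new states appear). It has 9 states:
  I0: { [B → . , L L], [B → . , L], [L → . B ,], [L → . b ,], [L' → . L] }  — shift
  I1: { [B → , . L L], [B → , . L], [B → . , L L], [B → . , L], [L → . B ,], [L → . b ,] }  — shift
  I2: { [L → B . ,] }  — shift
  I3: { [L' → L .] }  — accept
  I4: { [L → b . ,] }  — shift
  I5: { [L → b , .] }  — reduce
  I6: { [L → B , .] }  — reduce
  I7: { [B → , L . L], [B → , L .], [B → . , L L], [B → . , L], [L → . B ,], [L → . b ,] }  — shift, reduce
  I8: { [B → , L L .] }  — reduce

No state contains more than one complete item.

Answer: No reduce-reduce conflicts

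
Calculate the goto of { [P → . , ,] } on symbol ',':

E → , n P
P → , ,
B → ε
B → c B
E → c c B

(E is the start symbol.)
GOTO(I, ',') = CLOSURE({ [A → αX.β] : [A → α.Xβ] ∈ I, X = ',' })

Items with dot before ',', with the dot advanced:
  [P → . , ,] → [P → , . ,]
Closure adds nothing (no advanced item has the dot before a non-terminal).

GOTO = { [P → , . ,] }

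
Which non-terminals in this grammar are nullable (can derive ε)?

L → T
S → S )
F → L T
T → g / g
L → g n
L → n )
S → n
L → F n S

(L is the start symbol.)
None

There are no ε-productions, so no non-terminal can derive ε.
No non-terminals are nullable.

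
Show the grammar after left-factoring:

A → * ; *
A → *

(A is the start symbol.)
A → * A'
A' → ; *
A' → ε

Left-factoring transforms A → αβ₁ | αβ₂ into A → αA' and A' → β₁ | β₂
(α is the longest common prefix among the alternatives). Repeat until
no nonterminal has two alternatives with a common prefix.

Round 1: A has alternatives sharing prefix '*'. Introduce A': A → * A'
  Add: A' → ; *
  Add: A' → ε

No remaining common prefixes — done.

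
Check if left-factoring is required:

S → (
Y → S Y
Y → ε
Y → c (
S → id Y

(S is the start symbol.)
No, left-factoring is not needed

Left-factoring is needed when two productions for the same non-terminal
share a common prefix on the right-hand side.

Productions for S:
  S → (
  S → id Y
Productions for Y:
  Y → S Y
  Y → ε
  Y → c (

No common prefixes found.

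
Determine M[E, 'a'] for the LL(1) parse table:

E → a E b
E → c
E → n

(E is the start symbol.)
E → a E b

To find M[E, 'a'], we find productions for E where 'a' is in the predict set (PREDICT(N → α) = (FIRST(α) \ {ε}) ∪ (FOLLOW(N) if α ⇒* ε)).

E → a E b: PREDICT = { 'a' }
  'a' is in predict set, so this production goes in M[E, 'a']
E → c: PREDICT = { 'c' }
E → n: PREDICT = { 'n' }

M[E, 'a'] = E → a E b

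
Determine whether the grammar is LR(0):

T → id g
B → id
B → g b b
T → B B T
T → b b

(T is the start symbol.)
Augment with T' → T and build the canonical LR(0) collection (I0 = CLOSURE({[T' → . T]}), then GOTO on every symbol after a dot until no new states appear). It has 13 states:
  I0: { [B → . g b b], [B → . id], [T → . B B T], [T → . b b], [T → . id g], [T' → . T] }  — shift
  I1: { [B → . g b b], [B → . id], [T → B . B T] }  — shift
  I2: { [T' → T .] }  — accept
  I3: { [T → b . b] }  — shift
  I4: { [B → g . b b] }  — shift
  I5: { [B → id .], [T → id . g] }  — shift, reduce
  I6: { [T → id g .] }  — reduce
  I7: { [B → g b . b] }  — shift
  I8: { [B → g b b .] }  — reduce
  I9: { [T → b b .] }  — reduce
  I10: { [B → . g b b], [B → . id], [T → . B B T], [T → . b b], [T → . id g], [T → B B . T] }  — shift
  I11: { [B → id .] }  — reduce
  I12: { [T → B B T .] }  — reduce

Conflict in state I5:
  Shift-reduce conflict between [B → id .] and [T → id . g]
So the grammar is NOT LR(0).

Answer: No. Shift-reduce conflict between [B → id .] and [T → id . g]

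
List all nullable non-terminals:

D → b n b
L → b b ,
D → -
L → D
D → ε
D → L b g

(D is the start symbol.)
ε-productions: D → ε
So D is immediately nullable.
L → D: every symbol on the right is nullable, so L is nullable too.
Every non-terminal is now nullable.
Nullable = { 'D', 'L' }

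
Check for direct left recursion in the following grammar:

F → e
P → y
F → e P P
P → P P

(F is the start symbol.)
F → e: starts with e
P → y: starts with y
F → e P P: starts with e
P → P P: LEFT RECURSIVE (starts with P)

The grammar has direct left recursion on: P.

Answer: Yes, P is left-recursive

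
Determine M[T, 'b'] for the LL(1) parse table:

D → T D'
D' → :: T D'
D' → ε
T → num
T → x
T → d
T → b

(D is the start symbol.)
T → b

To find M[T, 'b'], we find productions for T where 'b' is in the predict set (PREDICT(N → α) = (FIRST(α) \ {ε}) ∪ (FOLLOW(N) if α ⇒* ε)).

T → num: PREDICT = { 'num' }
T → x: PREDICT = { 'x' }
T → d: PREDICT = { 'd' }
T → b: PREDICT = { 'b' }
  'b' is in predict set, so this production goes in M[T, 'b']

M[T, 'b'] = T → b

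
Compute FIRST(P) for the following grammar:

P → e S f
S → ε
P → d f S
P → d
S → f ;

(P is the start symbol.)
{ 'd', 'e' }

From P → e S f:
  - e is a terminal: add 'e' and stop
From P → d f S:
  - d is a terminal: add 'd' and stop
From P → d:
  - d is a terminal: add 'd' and stop

Collecting: FIRST(P) = { 'd', 'e' }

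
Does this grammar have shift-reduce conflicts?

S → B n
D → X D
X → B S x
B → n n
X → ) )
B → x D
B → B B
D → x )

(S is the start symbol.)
Yes — I10: [D → x ) .] vs [X → ) . )]; I13: [B → B B .] vs [B → . n n]; I16: [B → B B .] vs [B → . n n]; I17: [S → B n .] vs [B → n . n]

A shift-reduce conflict occurs when an LR(0) state has both:
  - a complete (reduce) item [A → α .] (dot at the end), and
  - a shift item [B → β . c γ] (dot before a terminal).

Augment with S' → S and build the canonical LR(0) collection (I0 = CLOSURE({[S' → . S]}), then GOTO on every symbol after a dot until no new states appear). It has 19 states:
  I0: { [B → . B B], [B → . n n], [B → . x D], [S → . B n], [S' → . S] }  — shift
  I1: { [B → . B B], [B → . n n], [B → . x D], [B → B . B], [S → B . n] }  — shift
  I2: { [S' → S .] }  — accept
  I3: { [B → n . n] }  — shift
  I4: { [B → . B B], [B → . n n], [B → . x D], [B → x . D], [D → . X D], [D → . x )], [X → . ) )], [X → . B S x] }  — shift
  I5: { [X → ) . )] }  — shift
  I6: { [B → . B B], [B → . n n], [B → . x D], [B → B . B], [S → . B n], [X → B . S x] }  — shift
  I7: { [B → x D .] }  — reduce
  I8: { [B → . B B], [B → . n n], [B → . x D], [D → . X D], [D → . x )], [D → X . D], [X → . ) )], [X → . B S x] }  — shift
  I9: { [B → . B B], [B → . n n], [B → . x D], [B → x . D], [D → . X D], [D → . x )], [D → x . )], [X → . ) )], [X → . B S x] }  — shift
  I10: { [D → x ) .], [X → ) . )] }  — shift, reduce
  I11: { [X → ) ) .] }  — reduce
  I12: { [D → X D .] }  — reduce
  I13: { [B → . B B], [B → . n n], [B → . x D], [B → B . B], [B → B B .], [S → B . n] }  — shift, reduce
  I14: { [X → B S . x] }  — shift
  I15: { [X → B S x .] }  — reduce
  I16: { [B → . B B], [B → . n n], [B → . x D], [B → B . B], [B → B B .] }  — shift, reduce
  I17: { [B → n . n], [S → B n .] }  — shift, reduce
  I18: { [B → n n .] }  — reduce

I10 contains reduce item [D → x ) .] and shift item [X → ) . )] — shift-reduce conflict.
I13 contains reduce item [B → B B .] and shift items [B → . n n], [B → . x D], [S → B . n] — shift-reduce conflict.
I16 contains reduce item [B → B B .] and shift items [B → . n n], [B → . x D] — shift-reduce conflict.
I17 contains reduce item [S → B n .] and shift item [B → n . n] — shift-reduce conflict.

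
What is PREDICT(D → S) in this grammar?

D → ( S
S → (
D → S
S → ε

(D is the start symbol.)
{ $, '(' }

PREDICT(D → S) = (FIRST(RHS) \ {ε}) ∪ (FOLLOW(D) if ε ∈ FIRST(RHS), i.e. RHS ⇒* ε)
FIRST(S) = { '(', ε }
FIRST(S) = { '(', ε }
ε ∈ FIRST(S) (the right-hand side is nullable), so add FOLLOW(D) = { $ }
PREDICT(D → S) = { $, '(' }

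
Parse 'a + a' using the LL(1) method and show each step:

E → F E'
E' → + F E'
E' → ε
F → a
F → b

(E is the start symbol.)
Stack is shown with the top on the left.

Stack     Input    Action
-------------------------
E $       a + a $  output E → F E'
F E' $    a + a $  output F → a
a E' $    a + a $  match 'a'
E' $      + a $    output E' → + F E'
+ F E' $  + a $    match '+'
F E' $    a $      output F → a
a E' $    a $      match 'a'
E' $      $        output E' → ε
$         $        accept

The string is accepted.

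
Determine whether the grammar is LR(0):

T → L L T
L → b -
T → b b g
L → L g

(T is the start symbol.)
Augment with T' → T and build the canonical LR(0) collection (I0 = CLOSURE({[T' → . T]}), then GOTO on every symbol after a dot until no new states appear). It has 11 states:
  I0: { [L → . L g], [L → . b -], [T → . L L T], [T → . b b g], [T' → . T] }  — shift
  I1: { [L → . L g], [L → . b -], [L → L . g], [T → L . L T] }  — shift
  I2: { [T' → T .] }  — accept
  I3: { [L → b . -], [T → b . b g] }  — shift
  I4: { [L → b - .] }  — reduce
  I5: { [T → b b . g] }  — shift
  I6: { [T → b b g .] }  — reduce
  I7: { [L → . L g], [L → . b -], [L → L . g], [T → . L L T], [T → . b b g], [T → L L . T] }  — shift
  I8: { [L → b . -] }  — shift
  I9: { [L → L g .] }  — reduce
  I10: { [T → L L T .] }  — reduce

Every state is either a pure shift/goto state or contains exactly one complete item and nothing to shift — no conflicts. The grammar is LR(0).

Answer: Yes, the grammar is LR(0)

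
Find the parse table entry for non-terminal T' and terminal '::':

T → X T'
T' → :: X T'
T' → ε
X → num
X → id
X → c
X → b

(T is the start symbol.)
To find M[T', '::'], we find productions for T' where '::' is in the predict set (PREDICT(N → α) = (FIRST(α) \ {ε}) ∪ (FOLLOW(N) if α ⇒* ε)).

Relevant sets:
  FOLLOW(T') = { $ }

T' → :: X T': PREDICT = { '::' }
  '::' is in predict set, so this production goes in M[T', '::']
T' → ε: PREDICT = { $ }

M[T', '::'] = T' → :: X T'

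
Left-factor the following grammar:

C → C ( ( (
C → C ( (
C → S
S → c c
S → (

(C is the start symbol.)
Left-factoring transforms A → αβ₁ | αβ₂ into A → αA' and A' → β₁ | β₂
(α is the longest common prefix among the alternatives). Repeat until
no nonterminal has two alternatives with a common prefix.

Round 1: C has alternatives sharing prefix 'C ( ('. Introduce C': C → C ( ( C'
  Add: C' → (
  Add: C' → ε

No remaining common prefixes — done.

Resulting grammar:
C → C ( ( C'
C' → (
C' → ε
C → S
S → c c
S → (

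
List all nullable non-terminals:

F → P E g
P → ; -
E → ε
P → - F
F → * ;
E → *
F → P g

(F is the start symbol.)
ε-productions: E → ε
So E is immediately nullable.
No further non-terminal can be added: every production for the remaining non-terminals contains a terminal or a non-nullable non-terminal.
Nullable = { 'E' }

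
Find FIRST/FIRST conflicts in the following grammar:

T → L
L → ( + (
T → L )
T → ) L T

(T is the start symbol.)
Yes. T → L / T → L ')' on { '(' }

A FIRST/FIRST conflict occurs when two productions N → α and N → β for the same non-terminal have FIRST(α) ∩ FIRST(β) ≠ ∅ (with ε ∈ FIRST of a nullable right-hand side, so two nullable alternatives also conflict).

FIRST sets of the non-terminals at (or reachable through a nullable prefix from) the front of some alternative:
  FIRST(L) = { '(' }

Productions for T:
  T → L: FIRST = { '(' }
  T → L ): FIRST = { '(' }
  T → ) L T: FIRST = { ')' }
L has only one production, so no FIRST/FIRST conflict is possible there.

Conflict for T: T → L and T → L )
  Overlap: { '(' }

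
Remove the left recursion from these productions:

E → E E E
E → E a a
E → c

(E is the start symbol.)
E → c E'
E' → E E E'
E' → a a E'
E' → ε

E is directly left-recursive. The standard transformation for
  A → A α₁ | ... | A α_m | β₁ | ... | β_n
is
  A  → β₁ A' | ... | β_n A'
  A' → α₁ A' | ... | α_m A' | ε

E → c becomes E → c E'
E → E E E becomes E' → E E E'
E → E a a becomes E' → a a E'
Add E' → ε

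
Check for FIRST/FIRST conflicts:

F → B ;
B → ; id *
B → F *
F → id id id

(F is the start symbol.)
Yes. F → B ';' / F → id id id on { 'id' }; B → ';' id '*' / B → F '*' on { ';' }

FIRST sets of the non-terminals at (or reachable through a nullable prefix from) the front of some alternative:
  FIRST(B) = { ';', 'id' }
  FIRST(F) = { ';', 'id' }

Productions for F:
  F → B ;: FIRST = { ';', 'id' }
  F → id id id: FIRST = { 'id' }
Productions for B:
  B → ; id *: FIRST = { ';' }
  B → F *: FIRST = { ';', 'id' }

Conflict for F: F → B ; and F → id id id
  Overlap: { 'id' }
Conflict for B: B → ; id * and B → F *
  Overlap: { ';' }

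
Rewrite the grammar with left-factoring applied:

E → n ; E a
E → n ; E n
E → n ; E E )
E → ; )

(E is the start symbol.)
Left-factoring transforms A → αβ₁ | αβ₂ into A → αA' and A' → β₁ | β₂
(α is the longest common prefix among the alternatives). Repeat until
no nonterminal has two alternatives with a common prefix.

Round 1: E has alternatives sharing prefix 'n ; E'. Introduce E': E → n ; E E'
  Add: E' → a
  Add: E' → n
  Add: E' → E )

No remaining common prefixes — done.

Resulting grammar:
E → n ; E E'
E' → a
E' → n
E' → E )
E → ; )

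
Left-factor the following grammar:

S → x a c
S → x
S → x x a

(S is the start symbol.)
S → x S'
S' → a c
S' → ε
S' → x a

Left-factoring transforms A → αβ₁ | αβ₂ into A → αA' and A' → β₁ | β₂
(α is the longest common prefix among the alternatives). Repeat until
no nonterminal has two alternatives with a common prefix.

Round 1: S has alternatives sharing prefix 'x'. Introduce S': S → x S'
  Add: S' → a c
  Add: S' → ε
  Add: S' → x a

No remaining common prefixes — done.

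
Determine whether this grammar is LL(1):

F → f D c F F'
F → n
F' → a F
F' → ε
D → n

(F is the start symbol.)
Relevant sets:
  FOLLOW(F') = { $, 'a' }

For F:
  PREDICT(F → f D c F F') = { 'f' }
  PREDICT(F → n) = { 'n' }
For F':
  PREDICT(F' → a F) = { 'a' }
  PREDICT(F' → ε) = { $, 'a' }
D has a single production, so nothing to check there.

Conflict found: Predict set conflict for F': { 'a' }
The grammar is NOT LL(1).

Answer: No. Predict set conflict for F': { 'a' }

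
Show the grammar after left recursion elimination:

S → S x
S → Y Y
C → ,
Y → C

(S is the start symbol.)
S is directly left-recursive. The standard transformation for
  A → A α₁ | ... | A α_m | β₁ | ... | β_n
is
  A  → β₁ A' | ... | β_n A'
  A' → α₁ A' | ... | α_m A' | ε

S → Y Y becomes S → Y Y S'
S → S x becomes S' → x S'
Add S' → ε

Productions for other non-terminals are unchanged:
  C → ,
  Y → C

Resulting grammar:
S → Y Y S'
S' → x S'
S' → ε
C → ,
Y → C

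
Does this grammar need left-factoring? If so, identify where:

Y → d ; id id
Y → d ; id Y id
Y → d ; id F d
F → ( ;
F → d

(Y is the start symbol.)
Yes, Y has productions with common prefix 'd ; id'

Left-factoring is needed when two productions for the same non-terminal
share a common prefix on the right-hand side.

Productions for Y:
  Y → d ; id id
  Y → d ; id Y id
  Y → d ; id F d
Productions for F:
  F → ( ;
  F → d

Found common prefix 'd ; id' in productions for Y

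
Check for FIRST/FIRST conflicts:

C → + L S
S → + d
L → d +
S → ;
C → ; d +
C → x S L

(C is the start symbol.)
A FIRST/FIRST conflict occurs when two productions N → α and N → β for the same non-terminal have FIRST(α) ∩ FIRST(β) ≠ ∅ (with ε ∈ FIRST of a nullable right-hand side, so two nullable alternatives also conflict).

Productions for C:
  C → + L S: FIRST = { '+' }
  C → ; d +: FIRST = { ';' }
  C → x S L: FIRST = { 'x' }
Productions for S:
  S → + d: FIRST = { '+' }
  S → ;: FIRST = { ';' }
L has only one production, so no FIRST/FIRST conflict is possible there.

All alternatives of each non-terminal have pairwise disjoint FIRST sets.

Answer: No FIRST/FIRST conflicts.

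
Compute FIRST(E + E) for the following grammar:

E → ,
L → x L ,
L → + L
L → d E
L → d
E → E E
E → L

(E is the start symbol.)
{ '+', ',', 'd', 'x' }

FIRST sets of the non-terminals involved (from the grammar, by fixed-point iteration):
  FIRST(E) = { '+', ',', 'd', 'x' }

To compute FIRST(E + E), process the symbols left to right:
Symbol E is a non-terminal. Add FIRST(E) \ {ε} = { '+', ',', 'd', 'x' }
E is not nullable (ε ∉ FIRST(E)), so stop here.
FIRST(E + E) = { '+', ',', 'd', 'x' }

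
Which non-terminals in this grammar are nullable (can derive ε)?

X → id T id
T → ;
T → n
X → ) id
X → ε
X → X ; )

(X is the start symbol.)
A non-terminal is nullable if it can derive ε (the empty string): either it has an ε-production, or it has a production whose right-hand side consists entirely of nullable non-terminals.

ε-productions: X → ε
So X is immediately nullable.
No further non-terminal can be added: every production for the remaining non-terminals contains a terminal or a non-nullable non-terminal.
Nullable = { 'X' }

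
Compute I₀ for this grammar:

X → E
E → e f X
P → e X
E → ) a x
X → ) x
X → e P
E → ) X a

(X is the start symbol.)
{ [E → . ) X a], [E → . ) a x], [E → . e f X], [X → . ) x], [X → . E], [X → . e P], [X' → . X] }

First, augment the grammar with X' → X
I₀ = CLOSURE({ [X' → . X] }):
  [X' → . X] has the dot before X: add [X → . E], [X → . ) x], [X → . e P]
  [X → . E] has the dot before E: add [E → . e f X], [E → . ) a x], [E → . ) X a]
No further items can be added.

I₀ = { [E → . ) X a], [E → . ) a x], [E → . e f X], [X → . ) x], [X → . E], [X → . e P], [X' → . X] }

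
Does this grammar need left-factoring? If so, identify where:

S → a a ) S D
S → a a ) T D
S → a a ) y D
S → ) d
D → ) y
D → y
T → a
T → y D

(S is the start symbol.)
Yes, S has productions with common prefix 'a a )'

Left-factoring is needed when two productions for the same non-terminal
share a common prefix on the right-hand side.

Productions for S:
  S → a a ) S D
  S → a a ) T D
  S → a a ) y D
  S → ) d
Productions for D:
  D → ) y
  D → y
Productions for T:
  T → a
  T → y D

Found common prefix 'a a )' in productions for S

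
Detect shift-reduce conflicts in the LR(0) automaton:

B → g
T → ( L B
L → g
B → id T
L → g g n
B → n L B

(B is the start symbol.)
Yes — I6: [L → g .] vs [L → g . g n]

Augment with B' → B and build the canonical LR(0) collection (I0 = CLOSURE({[B' → . B]}), then GOTO on every symbol after a dot until no new states appear). It has 14 states:
  I0: { [B → . g], [B → . id T], [B → . n L B], [B' → . B] }  — shift
  I1: { [B' → B .] }  — accept
  I2: { [B → g .] }  — reduce
  I3: { [B → id . T], [T → . ( L B] }  — shift
  I4: { [B → n . L B], [L → . g g n], [L → . g] }  — shift
  I5: { [B → . g], [B → . id T], [B → . n L B], [B → n L . B] }  — shift
  I6: { [L → g . g n], [L → g .] }  — shift, reduce
  I7: { [L → g g . n] }  — shift
  I8: { [L → g g n .] }  — reduce
  I9: { [B → n L B .] }  — reduce
  I10: { [L → . g g n], [L → . g], [T → ( . L B] }  — shift
  I11: { [B → id T .] }  — reduce
  I12: { [B → . g], [B → . id T], [B → . n L B], [T → ( L . B] }  — shift
  I13: { [T → ( L B .] }  — reduce

I6 contains reduce item [L → g .] and shift item [L → g . g n] — shift-reduce conflict.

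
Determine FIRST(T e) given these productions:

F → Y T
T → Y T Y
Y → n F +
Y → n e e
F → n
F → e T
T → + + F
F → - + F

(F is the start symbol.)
FIRST sets of the non-terminals involved (from the grammar, by fixed-point iteration):
  FIRST(T) = { '+', 'n' }

To compute FIRST(T e), process the symbols left to right:
Symbol T is a non-terminal. Add FIRST(T) \ {ε} = { '+', 'n' }
T is not nullable (ε ∉ FIRST(T)), so stop here.
FIRST(T e) = { '+', 'n' }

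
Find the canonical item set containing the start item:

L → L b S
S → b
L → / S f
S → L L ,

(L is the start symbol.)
First, augment the grammar with L' → L
I₀ = CLOSURE({ [L' → . L] }):
  [L' → . L] has the dot before L: add [L → . L b S], [L → . / S f]
No further items can be added.

I₀ = { [L → . / S f], [L → . L b S], [L' → . L] }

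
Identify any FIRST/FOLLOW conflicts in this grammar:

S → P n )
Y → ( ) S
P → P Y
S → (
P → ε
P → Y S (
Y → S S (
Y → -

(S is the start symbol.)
Nullable non-terminals: P.
FIRST sets used below: FIRST(P) = { '(', '-', 'n', ε }, FIRST(Y) = { '(', '-', 'n' }

P: nullable alternative(s) P → ε; FOLLOW(P) = { '(', '-', 'n' }
  P → P Y: FIRST \ {ε} = { '(', '-', 'n' } — overlaps FOLLOW(P) on { '(', '-', 'n' }: CONFLICT
  P → ε: FIRST \ {ε} = { } — this is the only nullable alternative, skip
  P → Y S (: FIRST \ {ε} = { '(', '-', 'n' } — overlaps FOLLOW(P) on { '(', '-', 'n' }: CONFLICT

S, Y have no nullable alternative, so no FIRST/FOLLOW check is needed there.

So the grammar has 2 FIRST/FOLLOW conflicts (marked CONFLICT above).

Answer: Yes. P → P Y with FOLLOW(P) on { '(', '-', 'n' }; P → Y S '(' with FOLLOW(P) on { '(', '-', 'n' }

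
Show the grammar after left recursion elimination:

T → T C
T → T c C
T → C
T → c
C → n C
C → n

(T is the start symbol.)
T is directly left-recursive. The standard transformation for
  A → A α₁ | ... | A α_m | β₁ | ... | β_n
is
  A  → β₁ A' | ... | β_n A'
  A' → α₁ A' | ... | α_m A' | ε

T → C becomes T → C T'
T → c becomes T → c T'
T → T C becomes T' → C T'
T → T c C becomes T' → c C T'
Add T' → ε

Productions for other non-terminals are unchanged:
  C → n C
  C → n

Resulting grammar:
T → C T'
T → c T'
T' → C T'
T' → c C T'
T' → ε
C → n C
C → n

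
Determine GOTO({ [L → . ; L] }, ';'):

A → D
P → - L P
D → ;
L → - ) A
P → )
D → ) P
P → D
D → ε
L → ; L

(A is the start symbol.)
{ [L → . - ) A], [L → . ; L], [L → ; . L] }

GOTO(I, ';') = CLOSURE({ [A → αX.β] : [A → α.Xβ] ∈ I, X = ';' })

Items with dot before ';', with the dot advanced:
  [L → . ; L] → [L → ; . L]
Closure of the advanced items:
  [L → ; . L] has the dot before L: add [L → . - ) A], [L → . ; L]

GOTO = { [L → . - ) A], [L → . ; L], [L → ; . L] }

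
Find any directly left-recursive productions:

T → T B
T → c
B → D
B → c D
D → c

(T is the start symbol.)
Direct left recursion occurs when N → N α for some non-terminal N (the right-hand side begins with the left-hand side itself).

T → T B: LEFT RECURSIVE (starts with T)
T → c: starts with c
B → D: starts with D
B → c D: starts with c
D → c: starts with c

The grammar has direct left recursion on: T.

Answer: Yes, T is left-recursive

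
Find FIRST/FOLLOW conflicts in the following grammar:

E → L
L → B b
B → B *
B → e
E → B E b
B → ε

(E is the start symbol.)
Yes. B → B '*' with FOLLOW(B) on { '*', 'e' }; B → e with FOLLOW(B) on { 'e' }

A FIRST/FOLLOW conflict occurs when a non-terminal N has a nullable alternative N → β (β ⇒* ε) and another alternative N → α with FIRST(α) ∩ FOLLOW(N) ≠ ∅: on such a lookahead the parser cannot decide between expanding α and letting N vanish via β.

Nullable non-terminals: B.
FIRST sets used below: FIRST(B) = { '*', 'e', ε }

B: nullable alternative(s) B → ε; FOLLOW(B) = { '*', 'b', 'e' }
  B → B *: FIRST \ {ε} = { '*', 'e' } — overlaps FOLLOW(B) on { '*', 'e' }: CONFLICT
  B → e: FIRST \ {ε} = { 'e' } — overlaps FOLLOW(B) on { 'e' }: CONFLICT
  B → ε: FIRST \ {ε} = { } — this is the only nullable alternative, skip

E, L have no nullable alternative, so no FIRST/FOLLOW check is needed there.

So the grammar has 2 FIRST/FOLLOW conflicts (marked CONFLICT above).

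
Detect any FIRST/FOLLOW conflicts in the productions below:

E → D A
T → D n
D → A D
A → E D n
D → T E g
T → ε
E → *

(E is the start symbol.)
A FIRST/FOLLOW conflict occurs when a non-terminal N has a nullable alternative N → β (β ⇒* ε) and another alternative N → α with FIRST(α) ∩ FOLLOW(N) ≠ ∅: on such a lookahead the parser cannot decide between expanding α and letting N vanish via β.

Nullable non-terminals: T.
FIRST sets used below: FIRST(D) = { '*' }

T: nullable alternative(s) T → ε; FOLLOW(T) = { '*' }
  T → D n: FIRST \ {ε} = { '*' } — overlaps FOLLOW(T) on { '*' }: CONFLICT
  T → ε: FIRST \ {ε} = { } — this is the only nullable alternative, skip

A, D, E have no nullable alternative, so no FIRST/FOLLOW check is needed there.

So the grammar has 1 FIRST/FOLLOW conflict (marked CONFLICT above).

Answer: Yes. T → D n with FOLLOW(T) on { '*' }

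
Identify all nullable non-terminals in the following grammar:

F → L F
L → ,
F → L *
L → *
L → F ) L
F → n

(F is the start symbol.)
There are no ε-productions, so no non-terminal can derive ε.
No non-terminals are nullable.

Answer: None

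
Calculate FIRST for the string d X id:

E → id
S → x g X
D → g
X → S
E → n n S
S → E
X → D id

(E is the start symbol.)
To compute FIRST(d X id), process the symbols left to right:
Symbol d is a terminal. Add 'd' and stop.
FIRST(d X id) = { 'd' }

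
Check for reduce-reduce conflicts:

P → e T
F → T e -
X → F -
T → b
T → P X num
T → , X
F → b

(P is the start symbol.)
A reduce-reduce conflict occurs when an LR(0) state has two complete items [A → α .] and [B → β .] — both call for a reduction, and with no lookahead the parser cannot choose between them.

Augment with P' → P and build the canonical LR(0) collection (I0 = CLOSURE({[P' → . P]}), then GOTO on every symbol after a dot until no new states appear). It has 16 states:
  I0: { [P → . e T], [P' → . P] }  — shift
  I1: { [P' → P .] }  — accept
  I2: { [P → . e T], [P → e . T], [T → . , X], [T → . P X num], [T → . b] }  — shift
  I3: { [F → . T e -], [F → . b], [P → . e T], [T → , . X], [T → . , X], [T → . P X num], [T → . b], [X → . F -] }  — shift
  I4: { [F → . T e -], [F → . b], [P → . e T], [T → . , X], [T → . P X num], [T → . b], [T → P . X num], [X → . F -] }  — shift
  I5: { [P → e T .] }  — reduce
  I6: { [T → b .] }  — reduce
  I7: { [X → F . -] }  — shift
  I8: { [F → T . e -] }  — shift
  I9: { [T → P X . num] }  — shift
  I10: { [F → b .], [T → b .] }  — 2 reduces
  I11: { [T → P X num .] }  — reduce
  I12: { [F → T e . -] }  — shift
  I13: { [F → T e - .] }  — reduce
  I14: { [X → F - .] }  — reduce
  I15: { [T → , X .] }  — reduce

I10 contains complete items [F → b .], [T → b .] — reduce-reduce conflict.

Answer: Yes — I10: [F → b .] vs [T → b .]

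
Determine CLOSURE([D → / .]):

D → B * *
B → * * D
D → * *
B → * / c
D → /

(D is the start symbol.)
{ [D → / .] }

Start with: [D → / .]
The dot is at the end, so nothing is added.

CLOSURE = { [D → / .] }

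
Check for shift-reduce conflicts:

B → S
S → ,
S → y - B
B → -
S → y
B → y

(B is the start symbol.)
Augment with B' → B and build the canonical LR(0) collection (I0 = CLOSURE({[B' → . B]}), then GOTO on every symbol after a dot until no new states appear). It has 8 states:
  I0: { [B → . -], [B → . S], [B → . y], [B' → . B], [S → . ,], [S → . y - B], [S → . y] }  — shift
  I1: { [S → , .] }  — reduce
  I2: { [B → - .] }  — reduce
  I3: { [B' → B .] }  — accept
  I4: { [B → S .] }  — reduce
  I5: { [B → y .], [S → y . - B], [S → y .] }  — shift, 2 reduces
  I6: { [B → . -], [B → . S], [B → . y], [S → . ,], [S → . y - B], [S → . y], [S → y - . B] }  — shift
  I7: { [S → y - B .] }  — reduce

I5 contains reduce items [B → y .], [S → y .] and shift item [S → y . - B] — shift-reduce conflict.

Answer: Yes — I5: [B → y .] vs [S → y . - B]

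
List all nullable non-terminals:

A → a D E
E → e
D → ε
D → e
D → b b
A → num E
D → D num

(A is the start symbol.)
{ 'D' }

ε-productions: D → ε
So D is immediately nullable.
No further non-terminal can be added: every production for the remaining non-terminals contains a terminal or a non-nullable non-terminal.
Nullable = { 'D' }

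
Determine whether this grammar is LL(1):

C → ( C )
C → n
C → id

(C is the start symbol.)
Yes, the grammar is LL(1).

For C:
  PREDICT(C → '(' C ')') = { '(' }
  PREDICT(C → n) = { 'n' }
  PREDICT(C → id) = { 'id' }

All predict sets are disjoint. The grammar IS LL(1).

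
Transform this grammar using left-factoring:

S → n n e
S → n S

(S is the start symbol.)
S → n S'
S' → n e
S' → S

Left-factoring transforms A → αβ₁ | αβ₂ into A → αA' and A' → β₁ | β₂
(α is the longest common prefix among the alternatives). Repeat until
no nonterminal has two alternatives with a common prefix.

Round 1: S has alternatives sharing prefix 'n'. Introduce S': S → n S'
  Add: S' → n e
  Add: S' → S

No remaining common prefixes — done.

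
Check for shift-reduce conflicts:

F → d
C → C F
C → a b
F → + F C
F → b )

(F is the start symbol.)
A shift-reduce conflict occurs when an LR(0) state has both:
  - a complete (reduce) item [A → α .] (dot at the end), and
  - a shift item [B → β . c γ] (dot before a terminal).

Augment with F' → F and build the canonical LR(0) collection (I0 = CLOSURE({[F' → . F]}), then GOTO on every symbol after a dot until no new states appear). It has 11 states:
  I0: { [F → . + F C], [F → . b )], [F → . d], [F' → . F] }  — shift
  I1: { [F → + . F C], [F → . + F C], [F → . b )], [F → . d] }  — shift
  I2: { [F' → F .] }  — accept
  I3: { [F → b . )] }  — shift
  I4: { [F → d .] }  — reduce
  I5: { [F → b ) .] }  — reduce
  I6: { [C → . C F], [C → . a b], [F → + F . C] }  — shift
  I7: { [C → C . F], [F → + F C .], [F → . + F C], [F → . b )], [F → . d] }  — shift, reduce
  I8: { [C → a . b] }  — shift
  I9: { [C → a b .] }  — reduce
  I10: { [C → C F .] }  — reduce

I7 contains reduce item [F → + F C .] and shift items [F → . + F C], [F → . b )], [F → . d] — shift-reduce conflict.

Answer: Yes — I7: [F → + F C .] vs [F → . + F C]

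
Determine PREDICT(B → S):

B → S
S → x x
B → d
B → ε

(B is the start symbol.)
{ 'x' }

PREDICT(B → S) = (FIRST(RHS) \ {ε}) ∪ (FOLLOW(B) if ε ∈ FIRST(RHS), i.e. RHS ⇒* ε)
FIRST(S) = { 'x' }
FIRST(S) = { 'x' }
ε ∉ FIRST(S), so FOLLOW(B) is not added.
PREDICT(B → S) = { 'x' }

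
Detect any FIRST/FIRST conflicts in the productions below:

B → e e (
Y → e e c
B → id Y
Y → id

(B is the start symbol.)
No FIRST/FIRST conflicts.

Productions for B:
  B → e e (: FIRST = { 'e' }
  B → id Y: FIRST = { 'id' }
Productions for Y:
  Y → e e c: FIRST = { 'e' }
  Y → id: FIRST = { 'id' }

All alternatives of each non-terminal have pairwise disjoint FIRST sets.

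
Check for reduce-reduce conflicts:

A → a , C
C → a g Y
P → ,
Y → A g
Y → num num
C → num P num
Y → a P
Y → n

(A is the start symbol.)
A reduce-reduce conflict occurs when an LR(0) state has two complete items [A → α .] and [B → β .] — both call for a reduction, and with no lookahead the parser cannot choose between them.

Augment with A' → A and build the canonical LR(0) collection (I0 = CLOSURE({[A' → . A]}), then GOTO on every symbol after a dot until no new states appear). It has 20 states:
  I0: { [A → . a , C], [A' → . A] }  — shift
  I1: { [A' → A .] }  — accept
  I2: { [A → a . , C] }  — shift
  I3: { [A → a , . C], [C → . a g Y], [C → . num P num] }  — shift
  I4: { [A → a , C .] }  — reduce
  I5: { [C → a . g Y] }  — shift
  I6: { [C → num . P num], [P → . ,] }  — shift
  I7: { [P → , .] }  — reduce
  I8: { [C → num P . num] }  — shift
  I9: { [C → num P num .] }  — reduce
  I10: { [A → . a , C], [C → a g . Y], [Y → . A g], [Y → . a P], [Y → . n], [Y → . num num] }  — shift
  I11: { [Y → A . g] }  — shift
  I12: { [C → a g Y .] }  — reduce
  I13: { [A → a . , C], [P → . ,], [Y → a . P] }  — shift
  I14: { [Y → n .] }  — reduce
  I15: { [Y → num . num] }  — shift
  I16: { [Y → num num .] }  — reduce
  I17: { [A → a , . C], [C → . a g Y], [C → . num P num], [P → , .] }  — shift, reduce
  I18: { [Y → a P .] }  — reduce
  I19: { [Y → A g .] }  — reduce

No state contains more than one complete item.

Answer: No reduce-reduce conflicts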